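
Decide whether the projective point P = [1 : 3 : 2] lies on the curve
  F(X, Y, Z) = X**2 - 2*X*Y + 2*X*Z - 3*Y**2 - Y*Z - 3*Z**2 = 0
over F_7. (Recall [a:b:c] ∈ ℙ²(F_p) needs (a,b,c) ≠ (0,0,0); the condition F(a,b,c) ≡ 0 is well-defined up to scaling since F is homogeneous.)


F(1,3,2) ≡ 3 (mod 7); P is NOT on the curve.

Evaluate F(1, 3, 2) term-by-term (mod 7).
  X**2 ↦ 1·1·1·1 = 1
  -2*X*Y ↦ -2·1·3·1 = -6
  2*X*Z ↦ 2·1·1·2 = 4
  -3*Y**2 ↦ -3·1·9·1 = -27
  -Y*Z ↦ -1·1·3·2 = -6
  -3*Z**2 ↦ -3·1·1·4 = -12
Sum: F(1, 3, 2) = (1) + (-6) + (4) + (-27) + (-6) + (-12) = -46.
Reducing mod 7: -46 ≡ 3 (mod 7).
Since F(a, b, c) ≡ 3 ≠ 0 (mod 7), P does NOT lie on the curve.


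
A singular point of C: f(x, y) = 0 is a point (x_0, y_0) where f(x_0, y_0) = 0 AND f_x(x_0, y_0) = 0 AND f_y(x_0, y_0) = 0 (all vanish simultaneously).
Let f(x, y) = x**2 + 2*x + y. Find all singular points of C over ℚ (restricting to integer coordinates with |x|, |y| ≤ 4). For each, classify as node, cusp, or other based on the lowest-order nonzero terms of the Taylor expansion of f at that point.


No singular points in the scanned grid; C is smooth there.

Compute partial derivatives:
  f_x = 2*x + 2.
  f_y = 1.
f_y = 1 is a nonzero constant, so f_y never vanishes: no point (x, y) can satisfy f = f_x = f_y = 0. In particular no (x, y) ∈ {−4, ..., 4}² is singular; the curve is smooth.


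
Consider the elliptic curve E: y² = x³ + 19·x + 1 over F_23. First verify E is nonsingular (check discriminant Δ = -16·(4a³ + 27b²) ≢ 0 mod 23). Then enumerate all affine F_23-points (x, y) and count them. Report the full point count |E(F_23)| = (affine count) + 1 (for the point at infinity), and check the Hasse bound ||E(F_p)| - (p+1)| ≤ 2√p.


Affine points = {(0, 1), (0, 22), (2, 1), (2, 22), (3, 4), (3, 19), (4, 7), (4, 16), (6, 3), (6, 20), (9, 2), (9, 21), (10, 8), (10, 15), (11, 0), (12, 5), (12, 18), (15, 2), (15, 21), (16, 10), (16, 13), (17, 4), (17, 19), (20, 3), (20, 20), (21, 1), (21, 22), (22, 2), (22, 21)}; affine count = 29; |E(F_23)| = 30.

Discriminant check: Δ ∝ 4a³ + 27b² = 4·19³ + 27·1² = 4·6859 + 27·1 ≡ 1 (mod 23). Nonzero ⇒ E is nonsingular.
For each x ∈ F_23, compute rhs = x³ + 19·x + 1 mod 23, then count y ∈ F_23 with y² ≡ rhs.
  x = 0: rhs = 1, matching y values: 1, 22 (2 points).
  x = 1: rhs = 21, matching y values: none (0 points).
  x = 2: rhs = 1, matching y values: 1, 22 (2 points).
  x = 3: rhs = 16, matching y values: 4, 19 (2 points).
  x = 4: rhs = 3, matching y values: 7, 16 (2 points).
  x = 5: rhs = 14, matching y values: none (0 points).
  x = 6: rhs = 9, matching y values: 3, 20 (2 points).
  x = 7: rhs = 17, matching y values: none (0 points).
  x = 8: rhs = 21, matching y values: none (0 points).
  x = 9: rhs = 4, matching y values: 2, 21 (2 points).
  x = 10: rhs = 18, matching y values: 8, 15 (2 points).
  x = 11: rhs = 0, matching y values: 0 (1 points).
  x = 12: rhs = 2, matching y values: 5, 18 (2 points).
  x = 13: rhs = 7, matching y values: none (0 points).
  x = 14: rhs = 21, matching y values: none (0 points).
  x = 15: rhs = 4, matching y values: 2, 21 (2 points).
  x = 16: rhs = 8, matching y values: 10, 13 (2 points).
  x = 17: rhs = 16, matching y values: 4, 19 (2 points).
  x = 18: rhs = 11, matching y values: none (0 points).
  x = 19: rhs = 22, matching y values: none (0 points).
  x = 20: rhs = 9, matching y values: 3, 20 (2 points).
  x = 21: rhs = 1, matching y values: 1, 22 (2 points).
  x = 22: rhs = 4, matching y values: 2, 21 (2 points).
Total affine count: 29.
Full point count |E(F_23)| = 29 + 1 = 30.
Hasse bound: |30 − (23+1)| = |6| = 6 ≤ 2√23 ≈ 9.5917 ✓.


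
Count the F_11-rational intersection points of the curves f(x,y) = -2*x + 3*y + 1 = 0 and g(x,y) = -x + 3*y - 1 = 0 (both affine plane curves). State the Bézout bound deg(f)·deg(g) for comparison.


Common zeros: {(2, 1)}; count = 1; Bézout bound = 1.

deg(f) = 1, deg(g) = 1, so Bézout bound = 1.
Scan x ∈ F_11. For each x, list the y ∈ F_11 with f(x, y) ≡ 0 and those with g(x, y) ≡ 0 (mod 11); the common zeros in that column are the intersection.
  x = 0: f ≡ 0 at y ∈ {7}; g ≡ 0 at y ∈ {4}; common: ∅.
  x = 1: f ≡ 0 at y ∈ {4}; g ≡ 0 at y ∈ {8}; common: ∅.
  x = 2: f ≡ 0 at y ∈ {1}; g ≡ 0 at y ∈ {1}; common: {1}.
  x = 3: f ≡ 0 at y ∈ {9}; g ≡ 0 at y ∈ {5}; common: ∅.
  x = 4: f ≡ 0 at y ∈ {6}; g ≡ 0 at y ∈ {9}; common: ∅.
  x = 5: f ≡ 0 at y ∈ {3}; g ≡ 0 at y ∈ {2}; common: ∅.
  x = 6: f ≡ 0 at y ∈ {0}; g ≡ 0 at y ∈ {6}; common: ∅.
  x = 7: f ≡ 0 at y ∈ {8}; g ≡ 0 at y ∈ {10}; common: ∅.
  x = 8: f ≡ 0 at y ∈ {5}; g ≡ 0 at y ∈ {3}; common: ∅.
  x = 9: f ≡ 0 at y ∈ {2}; g ≡ 0 at y ∈ {7}; common: ∅.
  x = 10: f ≡ 0 at y ∈ {10}; g ≡ 0 at y ∈ {0}; common: ∅.
Collecting: common zeros = {(2, 1)}, so the count is 1.
Comparison with the Bézout bound: 1 ≤ 1 = deg(f)·deg(g), as expected for curves with no common component (the bound is attained).


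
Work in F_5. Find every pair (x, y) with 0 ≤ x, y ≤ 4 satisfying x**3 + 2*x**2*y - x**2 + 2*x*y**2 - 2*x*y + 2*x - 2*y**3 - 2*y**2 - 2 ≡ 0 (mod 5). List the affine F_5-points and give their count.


Affine F_5-points: {(1, 0), (2, 1), (3, 3), (4, 2)}; count = 4.

For each of the 25 pairs (x, y) ∈ F_5², evaluate f(x, y) mod 5. Record the zeros.
  x = 0: [0↦3, 1↦4, 2↦4, 3↦1, 4↦3]  zeros at y ∈ ∅
  x = 1: [0↦0, 1↦3, 2↦4, 3↦1, 4↦2]  zeros at y ∈ {0}
  x = 2: [0↦1, 1↦0, 2↦1, 3↦2, 4↦1]  zeros at y ∈ {1}
  x = 3: [0↦2, 1↦1, 2↦1, 3↦0, 4↦1]  zeros at y ∈ {3}
  x = 4: [0↦4, 1↦2, 2↦0, 3↦1, 4↦3]  zeros at y ∈ {2}
Collecting zeros: affine points = {(1, 0), (2, 1), (3, 3), (4, 2)}.
Total count |C(F_5)_aff| = 4.


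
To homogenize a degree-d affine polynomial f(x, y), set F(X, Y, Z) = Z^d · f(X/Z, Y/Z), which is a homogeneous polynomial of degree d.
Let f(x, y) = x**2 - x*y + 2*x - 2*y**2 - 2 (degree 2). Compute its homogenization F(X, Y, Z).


F(X, Y, Z) = X**2 - X*Y + 2*X*Z - 2*Y**2 - 2*Z**2

deg(f) = 2.
Substitute x = X/Z, y = Y/Z into f, then multiply by Z^2.
  monomial 1·x^2·y^0 ↦ 1·X^2·Y^0·Z^0.
  monomial -1·x^1·y^1 ↦ -1·X^1·Y^1·Z^0.
  monomial 2·x^1·y^0 ↦ 2·X^1·Y^0·Z^1.
  monomial -2·x^0·y^2 ↦ -2·X^0·Y^2·Z^0.
  monomial -2·x^0·y^0 ↦ -2·X^0·Y^0·Z^2.
Collecting: F(X, Y, Z) = X**2 - X*Y + 2*X*Z - 2*Y**2 - 2*Z**2.


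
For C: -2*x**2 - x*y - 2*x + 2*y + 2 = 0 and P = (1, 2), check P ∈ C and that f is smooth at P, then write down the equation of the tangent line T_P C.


Tangent line at P: -8*x + y + 6 = 0.

Step 1: f(1, 2) = 0, so P lies on C.
Step 2: partial derivatives
  f_x(x, y) = -4*x - y - 2, f_y(x, y) = 2 - x.
  f_x(P) = -8, f_y(P) = 1 (gradient nonzero, so P is smooth).
Step 3: tangent line at P: -8·(x − 1) + 1·(y − 2) = 0.
Expanding: -8*x + y + 6 = 0.


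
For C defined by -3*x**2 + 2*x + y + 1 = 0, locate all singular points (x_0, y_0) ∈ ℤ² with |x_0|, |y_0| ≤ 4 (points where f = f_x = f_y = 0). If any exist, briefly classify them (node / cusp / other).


No singular points in the scanned grid; C is smooth there.

Compute partial derivatives:
  f_x = 2 - 6*x.
  f_y = 1.
f_y = 1 is a nonzero constant, so f_y never vanishes: no point (x, y) can satisfy f = f_x = f_y = 0. In particular no (x, y) ∈ {−4, ..., 4}² is singular; the curve is smooth.


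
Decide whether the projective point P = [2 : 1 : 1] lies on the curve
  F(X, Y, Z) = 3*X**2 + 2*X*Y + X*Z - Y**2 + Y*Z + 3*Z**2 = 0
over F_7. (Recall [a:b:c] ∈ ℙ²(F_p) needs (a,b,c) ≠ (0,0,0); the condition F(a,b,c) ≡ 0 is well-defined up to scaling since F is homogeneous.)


F(2,1,1) ≡ 0 (mod 7); P is on the curve.

Evaluate F(2, 1, 1) term-by-term (mod 7).
  3*X**2 ↦ 3·4·1·1 = 12
  2*X*Y ↦ 2·2·1·1 = 4
  X*Z ↦ 1·2·1·1 = 2
  -Y**2 ↦ -1·1·1·1 = -1
  Y*Z ↦ 1·1·1·1 = 1
  3*Z**2 ↦ 3·1·1·1 = 3
Sum: F(2, 1, 1) = (12) + (4) + (2) + (-1) + (1) + (3) = 21.
Reducing mod 7: 21 ≡ 0 (mod 7).
Since F(a, b, c) ≡ 0 (mod 7), P lies on the curve.


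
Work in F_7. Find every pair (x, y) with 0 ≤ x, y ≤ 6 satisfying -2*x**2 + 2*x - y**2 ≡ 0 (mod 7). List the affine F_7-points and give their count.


Affine F_7-points: {(0, 0), (1, 0), (3, 3), (3, 4), (4, 2), (4, 5), (5, 3), (5, 4)}; count = 8.

For each of the 49 pairs (x, y) ∈ F_7², evaluate f(x, y) mod 7. Record the zeros.
  x = 0: [0↦0, 1↦6, 2↦3, 3↦5, 4↦5, 5↦3, 6↦6]  zeros at y ∈ {0}
  x = 1: [0↦0, 1↦6, 2↦3, 3↦5, 4↦5, 5↦3, 6↦6]  zeros at y ∈ {0}
  x = 2: [0↦3, 1↦2, 2↦6, 3↦1, 4↦1, 5↦6, 6↦2]  zeros at y ∈ ∅
  x = 3: [0↦2, 1↦1, 2↦5, 3↦0, 4↦0, 5↦5, 6↦1]  zeros at y ∈ {3, 4}
  x = 4: [0↦4, 1↦3, 2↦0, 3↦2, 4↦2, 5↦0, 6↦3]  zeros at y ∈ {2, 5}
  x = 5: [0↦2, 1↦1, 2↦5, 3↦0, 4↦0, 5↦5, 6↦1]  zeros at y ∈ {3, 4}
  x = 6: [0↦3, 1↦2, 2↦6, 3↦1, 4↦1, 5↦6, 6↦2]  zeros at y ∈ ∅
Collecting zeros: affine points = {(0, 0), (1, 0), (3, 3), (3, 4), (4, 2), (4, 5), (5, 3), (5, 4)}.
Total count |C(F_7)_aff| = 8.


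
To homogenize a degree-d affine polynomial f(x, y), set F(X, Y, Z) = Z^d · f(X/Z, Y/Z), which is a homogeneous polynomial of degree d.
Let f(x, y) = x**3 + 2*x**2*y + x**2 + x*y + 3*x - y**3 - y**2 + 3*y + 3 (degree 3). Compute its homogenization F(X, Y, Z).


F(X, Y, Z) = X**3 + 2*X**2*Y + X**2*Z + X*Y*Z + 3*X*Z**2 - Y**3 - Y**2*Z + 3*Y*Z**2 + 3*Z**3

deg(f) = 3.
Substitute x = X/Z, y = Y/Z into f, then multiply by Z^3.
  monomial 1·x^3·y^0 ↦ 1·X^3·Y^0·Z^0.
  monomial 2·x^2·y^1 ↦ 2·X^2·Y^1·Z^0.
  monomial 1·x^2·y^0 ↦ 1·X^2·Y^0·Z^1.
  monomial 1·x^1·y^1 ↦ 1·X^1·Y^1·Z^1.
  monomial 3·x^1·y^0 ↦ 3·X^1·Y^0·Z^2.
  monomial -1·x^0·y^3 ↦ -1·X^0·Y^3·Z^0.
  monomial -1·x^0·y^2 ↦ -1·X^0·Y^2·Z^1.
  monomial 3·x^0·y^1 ↦ 3·X^0·Y^1·Z^2.
  monomial 3·x^0·y^0 ↦ 3·X^0·Y^0·Z^3.
Collecting: F(X, Y, Z) = X**3 + 2*X**2*Y + X**2*Z + X*Y*Z + 3*X*Z**2 - Y**3 - Y**2*Z + 3*Y*Z**2 + 3*Z**3.


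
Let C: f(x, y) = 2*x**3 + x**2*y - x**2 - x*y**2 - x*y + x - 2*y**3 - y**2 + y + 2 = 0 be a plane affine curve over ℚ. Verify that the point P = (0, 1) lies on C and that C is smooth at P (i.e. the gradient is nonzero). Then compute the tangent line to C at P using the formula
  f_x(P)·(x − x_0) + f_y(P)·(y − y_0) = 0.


Tangent line at P: -x - 7*y + 7 = 0.

Step 1: f(0, 1) = 0, so P lies on C.
Step 2: partial derivatives
  f_x(x, y) = 6*x**2 + 2*x*y - 2*x - y**2 - y + 1, f_y(x, y) = x**2 - 2*x*y - x - 6*y**2 - 2*y + 1.
  f_x(P) = -1, f_y(P) = -7 (gradient nonzero, so P is smooth).
Step 3: tangent line at P: -1·(x − 0) + -7·(y − 1) = 0.
Expanding: -x - 7*y + 7 = 0.


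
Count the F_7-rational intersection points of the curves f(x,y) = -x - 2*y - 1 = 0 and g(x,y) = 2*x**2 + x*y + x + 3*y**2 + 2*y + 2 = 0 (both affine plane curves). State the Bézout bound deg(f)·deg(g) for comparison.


Common zeros: {(0, 3), (5, 4)}; count = 2; Bézout bound = 2.

deg(f) = 1, deg(g) = 2, so Bézout bound = 2.
Scan x ∈ F_7. For each x, list the y ∈ F_7 with f(x, y) ≡ 0 and those with g(x, y) ≡ 0 (mod 7); the common zeros in that column are the intersection.
  x = 0: f ≡ 0 at y ∈ {3}; g ≡ 0 at y ∈ {1, 3}; common: {3}.
  x = 1: f ≡ 0 at y ∈ {6}; g ≡ 0 at y ∈ ∅; common: ∅.
  x = 2: f ≡ 0 at y ∈ {2}; g ≡ 0 at y ∈ ∅; common: ∅.
  x = 3: f ≡ 0 at y ∈ {5}; g ≡ 0 at y ∈ {4, 6}; common: ∅.
  x = 4: f ≡ 0 at y ∈ {1}; g ≡ 0 at y ∈ {6}; common: ∅.
  x = 5: f ≡ 0 at y ∈ {4}; g ≡ 0 at y ∈ {3, 4}; common: {4}.
  x = 6: f ≡ 0 at y ∈ {0}; g ≡ 0 at y ∈ {1}; common: ∅.
Collecting: common zeros = {(0, 3), (5, 4)}, so the count is 2.
Comparison with the Bézout bound: 2 ≤ 2 = deg(f)·deg(g), as expected for curves with no common component (the bound is attained).


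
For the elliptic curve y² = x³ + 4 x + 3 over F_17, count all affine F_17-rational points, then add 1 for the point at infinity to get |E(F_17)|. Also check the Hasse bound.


Affine points = {(1, 5), (1, 12), (2, 6), (2, 11), (3, 5), (3, 12), (4, 7), (4, 10), (7, 0), (11, 1), (11, 16), (13, 5), (13, 12), (14, 7), (14, 10), (15, 2), (15, 15), (16, 7), (16, 10)}; affine count = 19; |E(F_17)| = 20.

Discriminant check: Δ ∝ 4a³ + 27b² = 4·4³ + 27·3² = 4·64 + 27·9 ≡ 6 (mod 17). Nonzero ⇒ E is nonsingular.
For each x ∈ F_17, compute rhs = x³ + 4·x + 3 mod 17, then count y ∈ F_17 with y² ≡ rhs.
  x = 0: rhs = 3, matching y values: none (0 points).
  x = 1: rhs = 8, matching y values: 5, 12 (2 points).
  x = 2: rhs = 2, matching y values: 6, 11 (2 points).
  x = 3: rhs = 8, matching y values: 5, 12 (2 points).
  x = 4: rhs = 15, matching y values: 7, 10 (2 points).
  x = 5: rhs = 12, matching y values: none (0 points).
  x = 6: rhs = 5, matching y values: none (0 points).
  x = 7: rhs = 0, matching y values: 0 (1 points).
  x = 8: rhs = 3, matching y values: none (0 points).
  x = 9: rhs = 3, matching y values: none (0 points).
  x = 10: rhs = 6, matching y values: none (0 points).
  x = 11: rhs = 1, matching y values: 1, 16 (2 points).
  x = 12: rhs = 11, matching y values: none (0 points).
  x = 13: rhs = 8, matching y values: 5, 12 (2 points).
  x = 14: rhs = 15, matching y values: 7, 10 (2 points).
  x = 15: rhs = 4, matching y values: 2, 15 (2 points).
  x = 16: rhs = 15, matching y values: 7, 10 (2 points).
Total affine count: 19.
Full point count |E(F_17)| = 19 + 1 = 20.
Hasse bound: |20 − (17+1)| = |2| = 2 ≤ 2√17 ≈ 8.2462 ✓.


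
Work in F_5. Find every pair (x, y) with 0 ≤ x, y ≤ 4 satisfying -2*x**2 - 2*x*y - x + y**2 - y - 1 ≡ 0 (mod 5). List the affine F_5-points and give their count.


Affine F_5-points: {(0, 3), (1, 4), (2, 1), (2, 4), (4, 1), (4, 3)}; count = 6.

For each of the 25 pairs (x, y) ∈ F_5², evaluate f(x, y) mod 5. Record the zeros.
  x = 0: [0↦4, 1↦4, 2↦1, 3↦0, 4↦1]  zeros at y ∈ {3}
  x = 1: [0↦1, 1↦4, 2↦4, 3↦1, 4↦0]  zeros at y ∈ {4}
  x = 2: [0↦4, 1↦0, 2↦3, 3↦3, 4↦0]  zeros at y ∈ {1, 4}
  x = 3: [0↦3, 1↦2, 2↦3, 3↦1, 4↦1]  zeros at y ∈ ∅
  x = 4: [0↦3, 1↦0, 2↦4, 3↦0, 4↦3]  zeros at y ∈ {1, 3}
Collecting zeros: affine points = {(0, 3), (1, 4), (2, 1), (2, 4), (4, 1), (4, 3)}.
Total count |C(F_5)_aff| = 6.


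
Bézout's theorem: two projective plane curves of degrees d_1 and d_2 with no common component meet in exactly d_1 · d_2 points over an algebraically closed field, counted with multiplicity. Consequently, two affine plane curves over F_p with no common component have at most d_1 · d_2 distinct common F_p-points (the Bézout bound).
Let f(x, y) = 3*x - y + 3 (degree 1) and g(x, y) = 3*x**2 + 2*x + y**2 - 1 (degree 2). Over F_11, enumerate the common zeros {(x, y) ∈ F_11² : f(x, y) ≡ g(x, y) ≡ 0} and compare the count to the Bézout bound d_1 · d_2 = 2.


Common zeros: {(3, 1), (10, 0)}; count = 2; Bézout bound = 2.

deg(f) = 1, deg(g) = 2, so Bézout bound = 2.
Scan x ∈ F_11. For each x, list the y ∈ F_11 with f(x, y) ≡ 0 and those with g(x, y) ≡ 0 (mod 11); the common zeros in that column are the intersection.
  x = 0: f ≡ 0 at y ∈ {3}; g ≡ 0 at y ∈ {1, 10}; common: ∅.
  x = 1: f ≡ 0 at y ∈ {6}; g ≡ 0 at y ∈ ∅; common: ∅.
  x = 2: f ≡ 0 at y ∈ {9}; g ≡ 0 at y ∈ ∅; common: ∅.
  x = 3: f ≡ 0 at y ∈ {1}; g ≡ 0 at y ∈ {1, 10}; common: {1}.
  x = 4: f ≡ 0 at y ∈ {4}; g ≡ 0 at y ∈ {0}; common: ∅.
  x = 5: f ≡ 0 at y ∈ {7}; g ≡ 0 at y ∈ {2, 9}; common: ∅.
  x = 6: f ≡ 0 at y ∈ {10}; g ≡ 0 at y ∈ ∅; common: ∅.
  x = 7: f ≡ 0 at y ∈ {2}; g ≡ 0 at y ∈ {4, 7}; common: ∅.
  x = 8: f ≡ 0 at y ∈ {5}; g ≡ 0 at y ∈ ∅; common: ∅.
  x = 9: f ≡ 0 at y ∈ {8}; g ≡ 0 at y ∈ {2, 9}; common: ∅.
  x = 10: f ≡ 0 at y ∈ {0}; g ≡ 0 at y ∈ {0}; common: {0}.
Collecting: common zeros = {(3, 1), (10, 0)}, so the count is 2.
Comparison with the Bézout bound: 2 ≤ 2 = deg(f)·deg(g), as expected for curves with no common component (the bound is attained).


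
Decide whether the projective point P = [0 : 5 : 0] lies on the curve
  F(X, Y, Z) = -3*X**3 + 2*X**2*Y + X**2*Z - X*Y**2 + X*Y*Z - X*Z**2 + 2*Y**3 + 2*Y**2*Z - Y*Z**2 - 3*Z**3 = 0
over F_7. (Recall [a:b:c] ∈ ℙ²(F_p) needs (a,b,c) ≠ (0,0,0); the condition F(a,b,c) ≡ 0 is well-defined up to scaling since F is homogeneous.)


F(0,5,0) ≡ 5 (mod 7); P is NOT on the curve.

Evaluate F(0, 5, 0) term-by-term (mod 7).
  -3*X**3 ↦ -3·0·1·1 = 0
  2*X**2*Y ↦ 2·0·5·1 = 0
  X**2*Z ↦ 1·0·1·0 = 0
  -X*Y**2 ↦ -1·0·25·1 = 0
  X*Y*Z ↦ 1·0·5·0 = 0
  -X*Z**2 ↦ -1·0·1·0 = 0
  2*Y**3 ↦ 2·1·125·1 = 250
  2*Y**2*Z ↦ 2·1·25·0 = 0
  -Y*Z**2 ↦ -1·1·5·0 = 0
  -3*Z**3 ↦ -3·1·1·0 = 0
Sum: F(0, 5, 0) = (0) + (0) + (0) + (0) + (0) + (0) + (250) + (0) + (0) + (0) = 250.
Reducing mod 7: 250 ≡ 5 (mod 7).
Since F(a, b, c) ≡ 5 ≠ 0 (mod 7), P does NOT lie on the curve.


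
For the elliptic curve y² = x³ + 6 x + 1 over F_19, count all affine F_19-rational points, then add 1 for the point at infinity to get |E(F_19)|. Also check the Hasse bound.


Affine points = {(0, 1), (0, 18), (5, 2), (5, 17), (6, 5), (6, 14), (7, 5), (7, 14), (9, 9), (9, 10), (10, 4), (10, 15), (11, 7), (11, 12), (14, 6), (14, 13), (17, 0)}; affine count = 17; |E(F_19)| = 18.

Discriminant check: Δ ∝ 4a³ + 27b² = 4·6³ + 27·1² = 4·216 + 27·1 ≡ 17 (mod 19). Nonzero ⇒ E is nonsingular.
For each x ∈ F_19, compute rhs = x³ + 6·x + 1 mod 19, then count y ∈ F_19 with y² ≡ rhs.
  x = 0: rhs = 1, matching y values: 1, 18 (2 points).
  x = 1: rhs = 8, matching y values: none (0 points).
  x = 2: rhs = 2, matching y values: none (0 points).
  x = 3: rhs = 8, matching y values: none (0 points).
  x = 4: rhs = 13, matching y values: none (0 points).
  x = 5: rhs = 4, matching y values: 2, 17 (2 points).
  x = 6: rhs = 6, matching y values: 5, 14 (2 points).
  x = 7: rhs = 6, matching y values: 5, 14 (2 points).
  x = 8: rhs = 10, matching y values: none (0 points).
  x = 9: rhs = 5, matching y values: 9, 10 (2 points).
  x = 10: rhs = 16, matching y values: 4, 15 (2 points).
  x = 11: rhs = 11, matching y values: 7, 12 (2 points).
  x = 12: rhs = 15, matching y values: none (0 points).
  x = 13: rhs = 15, matching y values: none (0 points).
  x = 14: rhs = 17, matching y values: 6, 13 (2 points).
  x = 15: rhs = 8, matching y values: none (0 points).
  x = 16: rhs = 13, matching y values: none (0 points).
  x = 17: rhs = 0, matching y values: 0 (1 points).
  x = 18: rhs = 13, matching y values: none (0 points).
Total affine count: 17.
Full point count |E(F_19)| = 17 + 1 = 18.
Hasse bound: |18 − (19+1)| = |-2| = 2 ≤ 2√19 ≈ 8.7178 ✓.


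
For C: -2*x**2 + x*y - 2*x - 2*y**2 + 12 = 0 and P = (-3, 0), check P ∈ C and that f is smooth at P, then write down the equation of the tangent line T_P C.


Tangent line at P: 10*x - 3*y + 30 = 0.

Step 1: f(-3, 0) = 0, so P lies on C.
Step 2: partial derivatives
  f_x(x, y) = -4*x + y - 2, f_y(x, y) = x - 4*y.
  f_x(P) = 10, f_y(P) = -3 (gradient nonzero, so P is smooth).
Step 3: tangent line at P: 10·(x − -3) + -3·(y − 0) = 0.
Expanding: 10*x - 3*y + 30 = 0.


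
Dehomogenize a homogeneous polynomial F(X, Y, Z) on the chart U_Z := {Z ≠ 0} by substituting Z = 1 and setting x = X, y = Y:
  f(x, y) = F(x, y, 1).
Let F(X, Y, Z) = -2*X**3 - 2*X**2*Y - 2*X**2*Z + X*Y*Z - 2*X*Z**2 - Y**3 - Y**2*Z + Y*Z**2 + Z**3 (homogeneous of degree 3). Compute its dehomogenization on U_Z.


f(x, y) = -2*x**3 - 2*x**2*y - 2*x**2 + x*y - 2*x - y**3 - y**2 + y + 1

On U_Z we set Z = 1. Each monomial c·X^i·Y^j·Z^k in F becomes c·x^i·y^j·1^k = c·x^i·y^j.
Substituting Z = 1: F(X, Y, 1) = -2*x**3 - 2*x**2*y - 2*x**2 + x*y - 2*x - y**3 - y**2 + y + 1.
Note: deg(f) ≤ deg(F) = 3; strict inequality happens when F is divisible by Z (lost terms).


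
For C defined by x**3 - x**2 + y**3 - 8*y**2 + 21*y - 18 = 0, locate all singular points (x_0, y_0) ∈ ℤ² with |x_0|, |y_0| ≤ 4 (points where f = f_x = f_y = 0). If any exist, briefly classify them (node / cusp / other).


Singular points: {(0, 3)}; classification: node.

Compute partial derivatives:
  f_x = 3*x**2 - 2*x.
  f_y = 3*y**2 - 16*y + 21.
Scan x_0 ∈ {−4, ..., 4}. For each x_0, f_y(x_0, y) is a polynomial in y; find its integer roots y ∈ {−4, ..., 4}, then test f_x and f at those candidates.
  x = -4: f_y(-4, y) = 3*y**2 - 16*y + 21; vanishes at y ∈ {3}. (-4, 3): f_x = 56 ≠ 0.
  x = -3: f_y(-3, y) = 3*y**2 - 16*y + 21; vanishes at y ∈ {3}. (-3, 3): f_x = 33 ≠ 0.
  x = -2: f_y(-2, y) = 3*y**2 - 16*y + 21; vanishes at y ∈ {3}. (-2, 3): f_x = 16 ≠ 0.
  x = -1: f_y(-1, y) = 3*y**2 - 16*y + 21; vanishes at y ∈ {3}. (-1, 3): f_x = 5 ≠ 0.
  x = 0: f_y(0, y) = 3*y**2 - 16*y + 21; vanishes at y ∈ {3}. (0, 3): f_x = 0, f = 0 — SINGULAR.
  x = 1: f_y(1, y) = 3*y**2 - 16*y + 21; vanishes at y ∈ {3}. (1, 3): f_x = 1 ≠ 0.
  x = 2: f_y(2, y) = 3*y**2 - 16*y + 21; vanishes at y ∈ {3}. (2, 3): f_x = 8 ≠ 0.
  x = 3: f_y(3, y) = 3*y**2 - 16*y + 21; vanishes at y ∈ {3}. (3, 3): f_x = 21 ≠ 0.
  x = 4: f_y(4, y) = 3*y**2 - 16*y + 21; vanishes at y ∈ {3}. (4, 3): f_x = 40 ≠ 0.
Only singular point on the grid: (0, 3).
Classify: substitute x = 0 + u, y = 3 + v and expand: f = u**3 - u**2 + v**3 + v**2.
No constant or linear terms (consistent with a singular point). Quadratic part: -u**2 + v**2. Cubic part: u**3 + v**3.
The quadratic part v**2 - u**2 = (v − u)(v + u) splits into two distinct linear factors, so there are two distinct tangent lines y − 3 = ±(x − 0) — this is a node (ordinary double point).
Classification: node.


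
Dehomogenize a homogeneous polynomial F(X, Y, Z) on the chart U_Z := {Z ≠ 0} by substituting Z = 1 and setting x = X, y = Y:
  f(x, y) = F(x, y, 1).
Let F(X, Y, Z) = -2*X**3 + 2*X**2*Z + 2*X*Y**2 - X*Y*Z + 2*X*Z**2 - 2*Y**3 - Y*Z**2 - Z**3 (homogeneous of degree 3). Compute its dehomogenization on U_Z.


f(x, y) = -2*x**3 + 2*x**2 + 2*x*y**2 - x*y + 2*x - 2*y**3 - y - 1

On U_Z we set Z = 1. Each monomial c·X^i·Y^j·Z^k in F becomes c·x^i·y^j·1^k = c·x^i·y^j.
Substituting Z = 1: F(X, Y, 1) = -2*x**3 + 2*x**2 + 2*x*y**2 - x*y + 2*x - 2*y**3 - y - 1.
Note: deg(f) ≤ deg(F) = 3; strict inequality happens when F is divisible by Z (lost terms).


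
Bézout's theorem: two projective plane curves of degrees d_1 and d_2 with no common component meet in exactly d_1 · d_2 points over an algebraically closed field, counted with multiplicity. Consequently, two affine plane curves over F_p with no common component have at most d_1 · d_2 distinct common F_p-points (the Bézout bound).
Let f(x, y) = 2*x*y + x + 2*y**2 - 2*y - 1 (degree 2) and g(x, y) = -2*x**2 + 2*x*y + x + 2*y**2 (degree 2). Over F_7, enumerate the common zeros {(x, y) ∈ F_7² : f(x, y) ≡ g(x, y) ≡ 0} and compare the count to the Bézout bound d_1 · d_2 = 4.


Common zeros: {(6, 4)}; count = 1; Bézout bound = 4.

deg(f) = 2, deg(g) = 2, so Bézout bound = 4.
Scan x ∈ F_7. For each x, list the y ∈ F_7 with f(x, y) ≡ 0 and those with g(x, y) ≡ 0 (mod 7); the common zeros in that column are the intersection.
  x = 0: f ≡ 0 at y ∈ ∅; g ≡ 0 at y ∈ {0}; common: ∅.
  x = 1: f ≡ 0 at y ∈ {0}; g ≡ 0 at y ∈ ∅; common: ∅.
  x = 2: f ≡ 0 at y ∈ ∅; g ≡ 0 at y ∈ {1, 4}; common: ∅.
  x = 3: f ≡ 0 at y ∈ {6}; g ≡ 0 at y ∈ {1, 3}; common: ∅.
  x = 4: f ≡ 0 at y ∈ ∅; g ≡ 0 at y ∈ {0, 3}; common: ∅.
  x = 5: f ≡ 0 at y ∈ {1, 2}; g ≡ 0 at y ∈ ∅; common: ∅.
  x = 6: f ≡ 0 at y ∈ {4, 5}; g ≡ 0 at y ∈ {4}; common: {4}.
Collecting: common zeros = {(6, 4)}, so the count is 1.
Comparison with the Bézout bound: 1 ≤ 4 = deg(f)·deg(g), as expected for curves with no common component (the affine F_7-count falls short of the bound because intersections may lie at infinity, over extension fields, or carry multiplicity).


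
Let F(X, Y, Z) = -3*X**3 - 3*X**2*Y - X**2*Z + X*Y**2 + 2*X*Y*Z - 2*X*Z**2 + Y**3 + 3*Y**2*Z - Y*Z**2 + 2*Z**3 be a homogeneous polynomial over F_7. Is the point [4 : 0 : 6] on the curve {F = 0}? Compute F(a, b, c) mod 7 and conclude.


F(4,0,6) ≡ 3 (mod 7); P is NOT on the curve.

Evaluate F(4, 0, 6) term-by-term (mod 7).
  -3*X**3 ↦ -3·64·1·1 = -192
  -3*X**2*Y ↦ -3·16·0·1 = 0
  -X**2*Z ↦ -1·16·1·6 = -96
  X*Y**2 ↦ 1·4·0·1 = 0
  2*X*Y*Z ↦ 2·4·0·6 = 0
  -2*X*Z**2 ↦ -2·4·1·36 = -288
  Y**3 ↦ 1·1·0·1 = 0
  3*Y**2*Z ↦ 3·1·0·6 = 0
  -Y*Z**2 ↦ -1·1·0·36 = 0
  2*Z**3 ↦ 2·1·1·216 = 432
Sum: F(4, 0, 6) = (-192) + (0) + (-96) + (0) + (0) + (-288) + (0) + (0) + (0) + (432) = -144.
Reducing mod 7: -144 ≡ 3 (mod 7).
Since F(a, b, c) ≡ 3 ≠ 0 (mod 7), P does NOT lie on the curve.


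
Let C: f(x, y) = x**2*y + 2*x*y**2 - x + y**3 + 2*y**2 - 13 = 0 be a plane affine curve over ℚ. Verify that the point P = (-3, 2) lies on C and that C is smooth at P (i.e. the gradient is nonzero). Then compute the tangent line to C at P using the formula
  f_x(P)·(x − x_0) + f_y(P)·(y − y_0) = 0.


Tangent line at P: -5*x + 5*y - 25 = 0.

Step 1: f(-3, 2) = 0, so P lies on C.
Step 2: partial derivatives
  f_x(x, y) = 2*x*y + 2*y**2 - 1, f_y(x, y) = x**2 + 4*x*y + 3*y**2 + 4*y.
  f_x(P) = -5, f_y(P) = 5 (gradient nonzero, so P is smooth).
Step 3: tangent line at P: -5·(x − -3) + 5·(y − 2) = 0.
Expanding: -5*x + 5*y - 25 = 0.


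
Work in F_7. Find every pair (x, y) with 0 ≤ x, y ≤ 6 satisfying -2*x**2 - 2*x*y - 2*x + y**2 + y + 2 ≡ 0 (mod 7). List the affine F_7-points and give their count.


Affine F_7-points: {(0, 3), (1, 2), (1, 6), (2, 5), (3, 2), (3, 3), (6, 5), (6, 6)}; count = 8.

For each of the 49 pairs (x, y) ∈ F_7², evaluate f(x, y) mod 7. Record the zeros.
  x = 0: [0↦2, 1↦4, 2↦1, 3↦0, 4↦1, 5↦4, 6↦2]  zeros at y ∈ {3}
  x = 1: [0↦5, 1↦5, 2↦0, 3↦4, 4↦3, 5↦4, 6↦0]  zeros at y ∈ {2, 6}
  x = 2: [0↦4, 1↦2, 2↦2, 3↦4, 4↦1, 5↦0, 6↦1]  zeros at y ∈ {5}
  x = 3: [0↦6, 1↦2, 2↦0, 3↦0, 4↦2, 5↦6, 6↦5]  zeros at y ∈ {2, 3}
  x = 4: [0↦4, 1↦5, 2↦1, 3↦6, 4↦6, 5↦1, 6↦5]  zeros at y ∈ ∅
  x = 5: [0↦5, 1↦4, 2↦5, 3↦1, 4↦6, 5↦6, 6↦1]  zeros at y ∈ ∅
  x = 6: [0↦2, 1↦6, 2↦5, 3↦6, 4↦2, 5↦0, 6↦0]  zeros at y ∈ {5, 6}
Collecting zeros: affine points = {(0, 3), (1, 2), (1, 6), (2, 5), (3, 2), (3, 3), (6, 5), (6, 6)}.
Total count |C(F_7)_aff| = 8.


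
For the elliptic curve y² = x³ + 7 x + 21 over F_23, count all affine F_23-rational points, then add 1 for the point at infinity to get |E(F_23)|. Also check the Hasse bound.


Affine points = {(1, 11), (1, 12), (3, 0), (6, 7), (6, 16), (9, 10), (9, 13), (11, 7), (11, 16), (12, 4), (12, 19), (13, 3), (13, 20), (17, 4), (17, 19), (22, 6), (22, 17)}; affine count = 17; |E(F_23)| = 18.

Discriminant check: Δ ∝ 4a³ + 27b² = 4·7³ + 27·21² = 4·343 + 27·441 ≡ 8 (mod 23). Nonzero ⇒ E is nonsingular.
For each x ∈ F_23, compute rhs = x³ + 7·x + 21 mod 23, then count y ∈ F_23 with y² ≡ rhs.
  x = 0: rhs = 21, matching y values: none (0 points).
  x = 1: rhs = 6, matching y values: 11, 12 (2 points).
  x = 2: rhs = 20, matching y values: none (0 points).
  x = 3: rhs = 0, matching y values: 0 (1 points).
  x = 4: rhs = 21, matching y values: none (0 points).
  x = 5: rhs = 20, matching y values: none (0 points).
  x = 6: rhs = 3, matching y values: 7, 16 (2 points).
  x = 7: rhs = 22, matching y values: none (0 points).
  x = 8: rhs = 14, matching y values: none (0 points).
  x = 9: rhs = 8, matching y values: 10, 13 (2 points).
  x = 10: rhs = 10, matching y values: none (0 points).
  x = 11: rhs = 3, matching y values: 7, 16 (2 points).
  x = 12: rhs = 16, matching y values: 4, 19 (2 points).
  x = 13: rhs = 9, matching y values: 3, 20 (2 points).
  x = 14: rhs = 11, matching y values: none (0 points).
  x = 15: rhs = 5, matching y values: none (0 points).
  x = 16: rhs = 20, matching y values: none (0 points).
  x = 17: rhs = 16, matching y values: 4, 19 (2 points).
  x = 18: rhs = 22, matching y values: none (0 points).
  x = 19: rhs = 21, matching y values: none (0 points).
  x = 20: rhs = 19, matching y values: none (0 points).
  x = 21: rhs = 22, matching y values: none (0 points).
  x = 22: rhs = 13, matching y values: 6, 17 (2 points).
Total affine count: 17.
Full point count |E(F_23)| = 17 + 1 = 18.
Hasse bound: |18 − (23+1)| = |-6| = 6 ≤ 2√23 ≈ 9.5917 ✓.


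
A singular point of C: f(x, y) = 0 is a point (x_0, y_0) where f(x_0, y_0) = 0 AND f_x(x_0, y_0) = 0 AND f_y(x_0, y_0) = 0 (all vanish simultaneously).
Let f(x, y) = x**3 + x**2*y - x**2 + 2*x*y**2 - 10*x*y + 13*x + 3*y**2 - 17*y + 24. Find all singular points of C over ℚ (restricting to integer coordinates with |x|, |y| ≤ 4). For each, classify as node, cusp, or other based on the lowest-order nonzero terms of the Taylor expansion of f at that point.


Singular points: {(-1, 3)}; classification: node.

Compute partial derivatives:
  f_x = 3*x**2 + 2*x*y - 2*x + 2*y**2 - 10*y + 13.
  f_y = x**2 + 4*x*y - 10*x + 6*y - 17.
Scan x_0 ∈ {−4, ..., 4}. For each x_0, f_y(x_0, y) is a polynomial in y; find its integer roots y ∈ {−4, ..., 4}, then test f_x and f at those candidates.
  x = -4: f_y(-4, y) = 39 - 10*y; no integer root y with |y| ≤ 4.
  x = -3: f_y(-3, y) = 22 - 6*y; no integer root y with |y| ≤ 4.
  x = -2: f_y(-2, y) = 7 - 2*y; no integer root y with |y| ≤ 4.
  x = -1: f_y(-1, y) = 2*y - 6; vanishes at y ∈ {3}. (-1, 3): f_x = 0, f = 0 — SINGULAR.
  x = 0: f_y(0, y) = 6*y - 17; no integer root y with |y| ≤ 4.
  x = 1: f_y(1, y) = 10*y - 26; no integer root y with |y| ≤ 4.
  x = 2: f_y(2, y) = 14*y - 33; no integer root y with |y| ≤ 4.
  x = 3: f_y(3, y) = 18*y - 38; no integer root y with |y| ≤ 4.
  x = 4: f_y(4, y) = 22*y - 41; no integer root y with |y| ≤ 4.
Only singular point on the grid: (-1, 3).
Classify: substitute x = -1 + u, y = 3 + v and expand: f = u**3 + u**2*v - u**2 + 2*u*v**2 + v**2.
No constant or linear terms (consistent with a singular point). Quadratic part: -u**2 + v**2. Cubic part: u**3 + u**2*v + 2*u*v**2.
The quadratic part v**2 - u**2 = (v − u)(v + u) splits into two distinct linear factors, so there are two distinct tangent lines y − 3 = ±(x − -1) — this is a node (ordinary double point).
Classification: node.


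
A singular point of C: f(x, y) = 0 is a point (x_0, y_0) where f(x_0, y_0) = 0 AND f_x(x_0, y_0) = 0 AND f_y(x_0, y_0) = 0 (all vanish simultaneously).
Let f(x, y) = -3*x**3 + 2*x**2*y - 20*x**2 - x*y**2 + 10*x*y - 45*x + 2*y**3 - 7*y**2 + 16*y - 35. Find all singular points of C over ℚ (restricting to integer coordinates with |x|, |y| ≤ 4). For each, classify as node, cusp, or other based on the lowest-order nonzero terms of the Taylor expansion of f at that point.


Singular points: {(-2, 1)}; classification: cusp.

Compute partial derivatives:
  f_x = -9*x**2 + 4*x*y - 40*x - y**2 + 10*y - 45.
  f_y = 2*x**2 - 2*x*y + 10*x + 6*y**2 - 14*y + 16.
Scan x_0 ∈ {−4, ..., 4}. For each x_0, f_y(x_0, y) is a polynomial in y; find its integer roots y ∈ {−4, ..., 4}, then test f_x and f at those candidates.
  x = -4: f_y(-4, y) = 6*y**2 - 6*y + 8; no integer root y with |y| ≤ 4.
  x = -3: f_y(-3, y) = 6*y**2 - 8*y + 4; no integer root y with |y| ≤ 4.
  x = -2: f_y(-2, y) = 6*y**2 - 10*y + 4; vanishes at y ∈ {1}. (-2, 1): f_x = 0, f = 0 — SINGULAR.
  x = -1: f_y(-1, y) = 6*y**2 - 12*y + 8; no integer root y with |y| ≤ 4.
  x = 0: f_y(0, y) = 6*y**2 - 14*y + 16; no integer root y with |y| ≤ 4.
  x = 1: f_y(1, y) = 6*y**2 - 16*y + 28; no integer root y with |y| ≤ 4.
  x = 2: f_y(2, y) = 6*y**2 - 18*y + 44; no integer root y with |y| ≤ 4.
  x = 3: f_y(3, y) = 6*y**2 - 20*y + 64; no integer root y with |y| ≤ 4.
  x = 4: f_y(4, y) = 6*y**2 - 22*y + 88; no integer root y with |y| ≤ 4.
Only singular point on the grid: (-2, 1).
Classify: substitute x = -2 + u, y = 1 + v and expand: f = -3*u**3 + 2*u**2*v - u*v**2 + 2*v**3 + v**2.
No constant or linear terms (consistent with a singular point). Quadratic part: v**2. Cubic part: -3*u**3 + 2*u**2*v - u*v**2 + 2*v**3.
The quadratic part v**2 is a perfect square, so there is a single (double) tangent line v = 0, i.e. y = 1. Restricting the cubic part to that line (v = 0) leaves -3*u**3 ≠ 0, so f is not divisible by v and the branch is v² ≈ 3*u**3 to lowest order — this is a cusp.
Classification: cusp.


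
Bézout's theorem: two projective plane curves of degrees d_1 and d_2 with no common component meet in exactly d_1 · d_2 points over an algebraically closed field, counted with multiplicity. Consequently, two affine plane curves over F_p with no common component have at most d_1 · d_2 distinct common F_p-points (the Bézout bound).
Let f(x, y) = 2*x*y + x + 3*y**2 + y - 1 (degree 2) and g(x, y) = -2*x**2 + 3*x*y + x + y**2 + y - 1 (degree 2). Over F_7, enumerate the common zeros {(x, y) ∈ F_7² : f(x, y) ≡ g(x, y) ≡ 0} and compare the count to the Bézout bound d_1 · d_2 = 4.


Common zeros: ∅; count = 0; Bézout bound = 4.

deg(f) = 2, deg(g) = 2, so Bézout bound = 4.
Scan x ∈ F_7. For each x, list the y ∈ F_7 with f(x, y) ≡ 0 and those with g(x, y) ≡ 0 (mod 7); the common zeros in that column are the intersection.
  x = 0: f ≡ 0 at y ∈ ∅; g ≡ 0 at y ∈ ∅; common: ∅.
  x = 1: f ≡ 0 at y ∈ {0, 6}; g ≡ 0 at y ∈ ∅; common: ∅.
  x = 2: f ≡ 0 at y ∈ ∅; g ≡ 0 at y ∈ {0}; common: ∅.
  x = 3: f ≡ 0 at y ∈ {2, 5}; g ≡ 0 at y ∈ ∅; common: ∅.
  x = 4: f ≡ 0 at y ∈ ∅; g ≡ 0 at y ∈ ∅; common: ∅.
  x = 5: f ≡ 0 at y ∈ ∅; g ≡ 0 at y ∈ ∅; common: ∅.
  x = 6: f ≡ 0 at y ∈ {1, 4}; g ≡ 0 at y ∈ ∅; common: ∅.
Collecting: common zeros = ∅, so the count is 0.
Comparison with the Bézout bound: 0 ≤ 4 = deg(f)·deg(g), as expected for curves with no common component (the affine F_7-count falls short of the bound because intersections may lie at infinity, over extension fields, or carry multiplicity).


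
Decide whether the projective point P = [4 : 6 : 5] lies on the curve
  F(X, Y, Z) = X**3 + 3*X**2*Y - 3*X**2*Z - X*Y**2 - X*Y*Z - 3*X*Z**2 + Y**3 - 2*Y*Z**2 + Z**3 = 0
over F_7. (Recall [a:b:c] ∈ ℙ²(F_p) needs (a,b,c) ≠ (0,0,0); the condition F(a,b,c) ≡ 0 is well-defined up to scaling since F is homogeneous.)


F(4,6,5) ≡ 2 (mod 7); P is NOT on the curve.

Evaluate F(4, 6, 5) term-by-term (mod 7).
  X**3 ↦ 1·64·1·1 = 64
  3*X**2*Y ↦ 3·16·6·1 = 288
  -3*X**2*Z ↦ -3·16·1·5 = -240
  -X*Y**2 ↦ -1·4·36·1 = -144
  -X*Y*Z ↦ -1·4·6·5 = -120
  -3*X*Z**2 ↦ -3·4·1·25 = -300
  Y**3 ↦ 1·1·216·1 = 216
  -2*Y*Z**2 ↦ -2·1·6·25 = -300
  Z**3 ↦ 1·1·1·125 = 125
Sum: F(4, 6, 5) = (64) + (288) + (-240) + (-144) + (-120) + (-300) + (216) + (-300) + (125) = -411.
Reducing mod 7: -411 ≡ 2 (mod 7).
Since F(a, b, c) ≡ 2 ≠ 0 (mod 7), P does NOT lie on the curve.


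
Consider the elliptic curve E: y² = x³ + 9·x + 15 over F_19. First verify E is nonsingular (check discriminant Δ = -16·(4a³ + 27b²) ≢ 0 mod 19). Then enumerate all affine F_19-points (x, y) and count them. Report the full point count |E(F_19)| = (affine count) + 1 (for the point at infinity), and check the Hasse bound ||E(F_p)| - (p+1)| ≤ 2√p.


Affine points = {(1, 5), (1, 14), (4, 1), (4, 18), (6, 0), (11, 1), (11, 18), (13, 7), (13, 12), (14, 4), (14, 15), (18, 9), (18, 10)}; affine count = 13; |E(F_19)| = 14.

Discriminant check: Δ ∝ 4a³ + 27b² = 4·9³ + 27·15² = 4·729 + 27·225 ≡ 4 (mod 19). Nonzero ⇒ E is nonsingular.
For each x ∈ F_19, compute rhs = x³ + 9·x + 15 mod 19, then count y ∈ F_19 with y² ≡ rhs.
  x = 0: rhs = 15, matching y values: none (0 points).
  x = 1: rhs = 6, matching y values: 5, 14 (2 points).
  x = 2: rhs = 3, matching y values: none (0 points).
  x = 3: rhs = 12, matching y values: none (0 points).
  x = 4: rhs = 1, matching y values: 1, 18 (2 points).
  x = 5: rhs = 14, matching y values: none (0 points).
  x = 6: rhs = 0, matching y values: 0 (1 points).
  x = 7: rhs = 3, matching y values: none (0 points).
  x = 8: rhs = 10, matching y values: none (0 points).
  x = 9: rhs = 8, matching y values: none (0 points).
  x = 10: rhs = 3, matching y values: none (0 points).
  x = 11: rhs = 1, matching y values: 1, 18 (2 points).
  x = 12: rhs = 8, matching y values: none (0 points).
  x = 13: rhs = 11, matching y values: 7, 12 (2 points).
  x = 14: rhs = 16, matching y values: 4, 15 (2 points).
  x = 15: rhs = 10, matching y values: none (0 points).
  x = 16: rhs = 18, matching y values: none (0 points).
  x = 17: rhs = 8, matching y values: none (0 points).
  x = 18: rhs = 5, matching y values: 9, 10 (2 points).
Total affine count: 13.
Full point count |E(F_19)| = 13 + 1 = 14.
Hasse bound: |14 − (19+1)| = |-6| = 6 ≤ 2√19 ≈ 8.7178 ✓.


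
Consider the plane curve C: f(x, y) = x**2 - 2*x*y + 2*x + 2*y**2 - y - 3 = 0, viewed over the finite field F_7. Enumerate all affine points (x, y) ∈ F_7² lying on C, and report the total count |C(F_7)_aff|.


Affine F_7-points: {(0, 5), (0, 6), (1, 0), (1, 5), (3, 1), (3, 6), (4, 0), (4, 1)}; count = 8.

For each of the 49 pairs (x, y) ∈ F_7², evaluate f(x, y) mod 7. Record the zeros.
  x = 0: [0↦4, 1↦5, 2↦3, 3↦5, 4↦4, 5↦0, 6↦0]  zeros at y ∈ {5, 6}
  x = 1: [0↦0, 1↦6, 2↦2, 3↦2, 4↦6, 5↦0, 6↦5]  zeros at y ∈ {0, 5}
  x = 2: [0↦5, 1↦2, 2↦3, 3↦1, 4↦3, 5↦2, 6↦5]  zeros at y ∈ ∅
  x = 3: [0↦5, 1↦0, 2↦6, 3↦2, 4↦2, 5↦6, 6↦0]  zeros at y ∈ {1, 6}
  x = 4: [0↦0, 1↦0, 2↦4, 3↦5, 4↦3, 5↦5, 6↦4]  zeros at y ∈ {0, 1}
  x = 5: [0↦4, 1↦2, 2↦4, 3↦3, 4↦6, 5↦6, 6↦3]  zeros at y ∈ ∅
  x = 6: [0↦3, 1↦6, 2↦6, 3↦3, 4↦4, 5↦2, 6↦4]  zeros at y ∈ ∅
Collecting zeros: affine points = {(0, 5), (0, 6), (1, 0), (1, 5), (3, 1), (3, 6), (4, 0), (4, 1)}.
Total count |C(F_7)_aff| = 8.


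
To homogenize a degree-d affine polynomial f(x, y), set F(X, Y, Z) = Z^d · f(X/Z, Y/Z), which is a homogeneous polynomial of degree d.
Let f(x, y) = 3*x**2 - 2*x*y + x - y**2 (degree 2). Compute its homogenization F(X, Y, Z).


F(X, Y, Z) = 3*X**2 - 2*X*Y + X*Z - Y**2

deg(f) = 2.
Substitute x = X/Z, y = Y/Z into f, then multiply by Z^2.
  monomial 3·x^2·y^0 ↦ 3·X^2·Y^0·Z^0.
  monomial -2·x^1·y^1 ↦ -2·X^1·Y^1·Z^0.
  monomial 1·x^1·y^0 ↦ 1·X^1·Y^0·Z^1.
  monomial -1·x^0·y^2 ↦ -1·X^0·Y^2·Z^0.
Collecting: F(X, Y, Z) = 3*X**2 - 2*X*Y + X*Z - Y**2.


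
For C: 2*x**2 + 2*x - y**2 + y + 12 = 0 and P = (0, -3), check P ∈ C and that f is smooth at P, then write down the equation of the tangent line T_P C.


Tangent line at P: 2*x + 7*y + 21 = 0.

Step 1: f(0, -3) = 0, so P lies on C.
Step 2: partial derivatives
  f_x(x, y) = 4*x + 2, f_y(x, y) = 1 - 2*y.
  f_x(P) = 2, f_y(P) = 7 (gradient nonzero, so P is smooth).
Step 3: tangent line at P: 2·(x − 0) + 7·(y − -3) = 0.
Expanding: 2*x + 7*y + 21 = 0.


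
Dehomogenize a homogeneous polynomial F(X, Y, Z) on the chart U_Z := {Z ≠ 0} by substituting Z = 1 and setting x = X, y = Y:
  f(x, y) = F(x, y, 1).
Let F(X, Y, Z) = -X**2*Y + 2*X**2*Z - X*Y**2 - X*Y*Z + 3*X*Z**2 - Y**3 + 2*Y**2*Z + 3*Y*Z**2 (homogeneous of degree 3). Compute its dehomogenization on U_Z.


f(x, y) = -x**2*y + 2*x**2 - x*y**2 - x*y + 3*x - y**3 + 2*y**2 + 3*y

On U_Z we set Z = 1. Each monomial c·X^i·Y^j·Z^k in F becomes c·x^i·y^j·1^k = c·x^i·y^j.
Substituting Z = 1: F(X, Y, 1) = -x**2*y + 2*x**2 - x*y**2 - x*y + 3*x - y**3 + 2*y**2 + 3*y.
Note: deg(f) ≤ deg(F) = 3; strict inequality happens when F is divisible by Z (lost terms).


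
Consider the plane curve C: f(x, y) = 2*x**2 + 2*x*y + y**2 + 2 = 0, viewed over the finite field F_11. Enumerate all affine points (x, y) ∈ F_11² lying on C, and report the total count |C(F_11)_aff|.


Affine F_11-points: {(0, 3), (0, 8), (2, 2), (2, 5), (3, 8), (4, 5), (4, 9), (7, 2), (7, 6), (8, 3), (9, 6), (9, 9)}; count = 12.

For each of the 121 pairs (x, y) ∈ F_11², evaluate f(x, y) mod 11. Record the zeros.
  x = 0: [0↦2, 1↦3, 2↦6, 3↦0, 4↦7, 5↦5, 6↦5, 7↦7, 8↦0, 9↦6, 10↦3]  zeros at y ∈ {3, 8}
  x = 1: [0↦4, 1↦7, 2↦1, 3↦8, 4↦6, 5↦6, 6↦8, 7↦1, 8↦7, 9↦4, 10↦3]  zeros at y ∈ ∅
  x = 2: [0↦10, 1↦4, 2↦0, 3↦9, 4↦9, 5↦0, 6↦4, 7↦10, 8↦7, 9↦6, 10↦7]  zeros at y ∈ {2, 5}
  x = 3: [0↦9, 1↦5, 2↦3, 3↦3, 4↦5, 5↦9, 6↦4, 7↦1, 8↦0, 9↦1, 10↦4]  zeros at y ∈ {8}
  x = 4: [0↦1, 1↦10, 2↦10, 3↦1, 4↦5, 5↦0, 6↦8, 7↦7, 8↦8, 9↦0, 10↦5]  zeros at y ∈ {5, 9}
  x = 5: [0↦8, 1↦8, 2↦10, 3↦3, 4↦9, 5↦6, 6↦5, 7↦6, 8↦9, 9↦3, 10↦10]  zeros at y ∈ ∅
  x = 6: [0↦8, 1↦10, 2↦3, 3↦9, 4↦6, 5↦5, 6↦6, 7↦9, 8↦3, 9↦10, 10↦8]  zeros at y ∈ ∅
  x = 7: [0↦1, 1↦5, 2↦0, 3↦8, 4↦7, 5↦8, 6↦0, 7↦5, 8↦1, 9↦10, 10↦10]  zeros at y ∈ {2, 6}
  x = 8: [0↦9, 1↦4, 2↦1, 3↦0, 4↦1, 5↦4, 6↦9, 7↦5, 8↦3, 9↦3, 10↦5]  zeros at y ∈ {3}
  x = 9: [0↦10, 1↦7, 2↦6, 3↦7, 4↦10, 5↦4, 6↦0, 7↦9, 8↦9, 9↦0, 10↦4]  zeros at y ∈ {6, 9}
  x = 10: [0↦4, 1↦3, 2↦4, 3↦7, 4↦1, 5↦8, 6↦6, 7↦6, 8↦8, 9↦1, 10↦7]  zeros at y ∈ ∅
Collecting zeros: affine points = {(0, 3), (0, 8), (2, 2), (2, 5), (3, 8), (4, 5), (4, 9), (7, 2), (7, 6), (8, 3), (9, 6), (9, 9)}.
Total count |C(F_11)_aff| = 12.
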